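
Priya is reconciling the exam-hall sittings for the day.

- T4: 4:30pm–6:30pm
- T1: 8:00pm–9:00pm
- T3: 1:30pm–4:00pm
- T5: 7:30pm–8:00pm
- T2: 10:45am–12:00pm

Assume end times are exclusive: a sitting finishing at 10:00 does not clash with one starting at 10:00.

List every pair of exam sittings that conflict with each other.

Check each pair: they overlap iff neither finishes before the other starts.
Sorted by start: T2, T3, T4, T5, T1.
T3 starts after T2 ends; T2 is clear from here.
T4 starts after T3 ends; T3 is clear from here.
T5 starts after T4 ends; T4 is clear from here.
T1 starts exactly when T5 ends (back-to-back, no overlap).

no conflicts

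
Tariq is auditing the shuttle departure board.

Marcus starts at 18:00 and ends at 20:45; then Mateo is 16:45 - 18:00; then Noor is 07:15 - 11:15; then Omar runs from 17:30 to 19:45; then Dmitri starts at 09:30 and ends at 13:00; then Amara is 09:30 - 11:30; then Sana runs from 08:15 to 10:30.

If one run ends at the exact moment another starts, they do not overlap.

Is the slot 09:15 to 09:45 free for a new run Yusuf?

Noor: starts 07:15 before Yusuf ends 09:45, and ends 11:15 after Yusuf starts 09:15 → overlap.
Sana: starts 08:15 before Yusuf ends 09:45, and ends 10:30 after Yusuf starts 09:15 → overlap.
Amara: starts 09:30 before Yusuf ends 09:45, and ends 11:30 after Yusuf starts 09:15 → overlap.
Dmitri: starts 09:30 before Yusuf ends 09:45, and ends 13:00 after Yusuf starts 09:15 → overlap.
Mateo: starts 16:45 at or after Yusuf ends 09:45 → clear.
Omar: starts 17:30 at or after Yusuf ends 09:45 → clear.
Marcus: starts 18:00 at or after Yusuf ends 09:45 → clear.
Yusuf overlaps Amara, Noor, Sana, Dmitri.

No — it overlaps Amara, Dmitri, Noor, Sana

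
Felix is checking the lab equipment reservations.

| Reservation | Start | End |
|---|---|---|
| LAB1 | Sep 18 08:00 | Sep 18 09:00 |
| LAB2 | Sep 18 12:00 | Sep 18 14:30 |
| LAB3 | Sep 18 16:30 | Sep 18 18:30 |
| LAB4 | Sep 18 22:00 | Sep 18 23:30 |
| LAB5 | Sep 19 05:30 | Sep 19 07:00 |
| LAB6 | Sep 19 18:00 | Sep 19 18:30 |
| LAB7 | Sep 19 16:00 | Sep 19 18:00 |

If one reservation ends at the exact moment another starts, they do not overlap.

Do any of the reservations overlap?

No

Sorted by start: LAB1, LAB2, LAB3, LAB4, LAB5, LAB7, LAB6.
LAB2 starts after LAB1 ends, so nothing later overlaps LAB1 either.
LAB3 starts after LAB2 ends, so nothing later overlaps LAB2 either.
LAB4 starts after LAB3 ends, so nothing later overlaps LAB3 either.
LAB5 starts after LAB4 ends, so nothing later overlaps LAB4 either.
LAB7 starts after LAB5 ends, so nothing later overlaps LAB5 either.
LAB6 starts exactly when LAB7 ends (back-to-back, no overlap).
Every pair is clear; the schedule has no overlaps.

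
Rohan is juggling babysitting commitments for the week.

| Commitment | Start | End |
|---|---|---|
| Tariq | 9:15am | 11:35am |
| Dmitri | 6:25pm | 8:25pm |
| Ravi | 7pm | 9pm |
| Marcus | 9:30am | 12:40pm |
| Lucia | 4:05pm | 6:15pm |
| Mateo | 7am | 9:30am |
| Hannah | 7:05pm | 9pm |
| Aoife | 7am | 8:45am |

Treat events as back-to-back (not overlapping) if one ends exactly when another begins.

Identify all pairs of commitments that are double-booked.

Aoife & Mateo, Dmitri & Hannah, Dmitri & Ravi, Hannah & Ravi, Marcus & Tariq, Mateo & Tariq

Sorted by start: Mateo, Aoife, Tariq, Marcus, Lucia, Dmitri, Ravi, Hannah.
Aoife starts before Mateo ends → Mateo and Aoife overlap.
Tariq starts before Mateo ends → Mateo and Tariq overlap.
Marcus starts exactly when Mateo ends (back-to-back, no overlap), so nothing later overlaps Mateo either.
Tariq starts after Aoife ends, so nothing later overlaps Aoife either.
Marcus starts before Tariq ends → Tariq and Marcus overlap.
Lucia starts after Tariq ends, so nothing later overlaps Tariq either.
Lucia starts after Marcus ends, so nothing later overlaps Marcus either.
Dmitri starts after Lucia ends, so nothing later overlaps Lucia either.
Ravi starts before Dmitri ends → Dmitri and Ravi overlap.
Hannah starts before Dmitri ends → Dmitri and Hannah overlap.
Hannah starts before Ravi ends → Ravi and Hannah overlap.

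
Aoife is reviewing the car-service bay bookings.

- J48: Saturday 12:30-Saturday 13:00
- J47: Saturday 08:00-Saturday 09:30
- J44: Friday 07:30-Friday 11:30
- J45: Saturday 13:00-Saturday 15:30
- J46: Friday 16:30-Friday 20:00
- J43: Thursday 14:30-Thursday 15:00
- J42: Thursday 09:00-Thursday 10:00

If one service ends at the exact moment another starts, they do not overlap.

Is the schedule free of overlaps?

Check each pair: they overlap iff neither finishes before the other starts.
Sorted by start: J42, J43, J44, J46, J47, J48, J45.
J43 starts after J42 ends, so J42 has no further overlaps.
J44 starts after J43 ends, so J43 has no further overlaps.
J46 starts after J44 ends, so J44 has no further overlaps.
J47 starts after J46 ends, so J46 has no further overlaps.
J48 starts after J47 ends, so J47 has no further overlaps.
J45 starts exactly when J48 ends (back-to-back, no overlap).
Every pair is clear; the schedule has no overlaps.

Yes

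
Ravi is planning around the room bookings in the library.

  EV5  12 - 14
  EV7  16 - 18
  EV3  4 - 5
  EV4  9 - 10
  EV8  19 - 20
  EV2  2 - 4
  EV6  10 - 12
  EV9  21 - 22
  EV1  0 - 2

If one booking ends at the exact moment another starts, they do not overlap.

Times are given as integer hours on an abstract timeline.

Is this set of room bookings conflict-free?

Sorted by start: EV1, EV2, EV3, EV4, EV6, EV5, EV7, EV8, EV9.
EV2 starts exactly when EV1 ends (back-to-back, no overlap) — done with EV1.
EV3 starts exactly when EV2 ends (back-to-back, no overlap) — done with EV2.
EV4 starts after EV3 ends — done with EV3.
EV6 starts exactly when EV4 ends (back-to-back, no overlap) — done with EV4.
EV5 starts exactly when EV6 ends (back-to-back, no overlap) — done with EV6.
EV7 starts after EV5 ends — done with EV5.
EV8 starts after EV7 ends — done with EV7.
EV9 starts after EV8 ends.
Every pair is clear; the schedule has no overlaps.

Yes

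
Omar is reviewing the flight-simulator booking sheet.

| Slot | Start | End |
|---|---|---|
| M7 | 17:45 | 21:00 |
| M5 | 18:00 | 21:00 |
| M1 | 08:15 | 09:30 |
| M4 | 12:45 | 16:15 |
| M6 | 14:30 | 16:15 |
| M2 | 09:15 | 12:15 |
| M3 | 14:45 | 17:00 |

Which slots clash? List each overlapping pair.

Two intervals overlap when each starts before the other ends.
Sorted by start: M1, M2, M4, M6, M3, M7, M5.
M2 starts before M1 ends → M1 and M2 overlap.
M4 starts after M1 ends, so M1 has no further overlaps.
M4 starts after M2 ends, so M2 has no further overlaps.
M6 starts before M4 ends → M4 and M6 overlap.
M3 starts before M4 ends → M4 and M3 overlap.
M7 starts after M4 ends, so M4 has no further overlaps.
M3 starts before M6 ends → M6 and M3 overlap.
M7 starts after M6 ends, so M6 has no further overlaps.
M7 starts after M3 ends, so M3 has no further overlaps.
M5 starts before M7 ends → M7 and M5 overlap.

M1 & M2, M3 & M4, M3 & M6, M4 & M6, M5 & M7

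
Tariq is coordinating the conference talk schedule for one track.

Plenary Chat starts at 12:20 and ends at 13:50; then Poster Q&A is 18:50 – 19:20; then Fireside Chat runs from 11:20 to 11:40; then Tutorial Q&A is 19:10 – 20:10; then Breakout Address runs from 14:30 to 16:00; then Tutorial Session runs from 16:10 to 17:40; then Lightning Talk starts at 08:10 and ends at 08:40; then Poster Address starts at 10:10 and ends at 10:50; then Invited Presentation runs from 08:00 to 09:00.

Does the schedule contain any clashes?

Two intervals overlap when each starts before the other ends.
Sorted by start: Invited Presentation, Lightning Talk, Poster Address, Fireside Chat, Plenary Chat, Breakout Address, Tutorial Session, Poster Q&A, Tutorial Q&A.
Lightning Talk starts before Invited Presentation ends → Invited Presentation and Lightning Talk overlap.
That's a conflict, so the schedule is not conflict-free.

Yes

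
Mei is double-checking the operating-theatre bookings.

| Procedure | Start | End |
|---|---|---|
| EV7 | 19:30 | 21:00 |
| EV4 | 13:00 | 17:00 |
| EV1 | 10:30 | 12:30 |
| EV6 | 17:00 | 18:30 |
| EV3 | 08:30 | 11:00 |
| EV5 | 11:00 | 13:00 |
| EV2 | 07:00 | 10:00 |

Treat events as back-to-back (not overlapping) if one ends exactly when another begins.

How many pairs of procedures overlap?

3

Check each pair: they overlap iff neither finishes before the other starts.
Sorted by start: EV2, EV3, EV1, EV5, EV4, EV6, EV7.
EV3 starts before EV2 ends → EV2 and EV3 overlap.
EV1 starts after EV2 ends, so nothing later overlaps EV2 either.
EV1 starts before EV3 ends → EV3 and EV1 overlap.
EV5 starts exactly when EV3 ends (back-to-back, no overlap), so nothing later overlaps EV3 either.
EV5 starts before EV1 ends → EV1 and EV5 overlap.
EV4 starts after EV1 ends, so nothing later overlaps EV1 either.
EV4 starts exactly when EV5 ends (back-to-back, no overlap), so nothing later overlaps EV5 either.
EV6 starts exactly when EV4 ends (back-to-back, no overlap), so nothing later overlaps EV4 either.
EV7 starts after EV6 ends.
Overlapping pairs: EV1 & EV3, EV1 & EV5, EV2 & EV3 — 3 in total.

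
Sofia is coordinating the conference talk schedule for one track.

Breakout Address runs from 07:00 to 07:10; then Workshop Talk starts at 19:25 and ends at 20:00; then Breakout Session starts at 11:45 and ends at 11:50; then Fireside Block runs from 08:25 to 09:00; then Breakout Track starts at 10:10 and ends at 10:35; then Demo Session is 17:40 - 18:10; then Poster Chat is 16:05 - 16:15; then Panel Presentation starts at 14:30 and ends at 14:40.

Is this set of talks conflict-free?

Yes

Sorted by start: Breakout Address, Fireside Block, Breakout Track, Breakout Session, Panel Presentation, Poster Chat, Demo Session, Workshop Talk.
Fireside Block starts after Breakout Address ends — done with Breakout Address.
Breakout Track starts after Fireside Block ends — done with Fireside Block.
Breakout Session starts after Breakout Track ends — done with Breakout Track.
Panel Presentation starts after Breakout Session ends — done with Breakout Session.
Poster Chat starts after Panel Presentation ends — done with Panel Presentation.
Demo Session starts after Poster Chat ends — done with Poster Chat.
Workshop Talk starts after Demo Session ends.
Every pair is clear; the schedule has no overlaps.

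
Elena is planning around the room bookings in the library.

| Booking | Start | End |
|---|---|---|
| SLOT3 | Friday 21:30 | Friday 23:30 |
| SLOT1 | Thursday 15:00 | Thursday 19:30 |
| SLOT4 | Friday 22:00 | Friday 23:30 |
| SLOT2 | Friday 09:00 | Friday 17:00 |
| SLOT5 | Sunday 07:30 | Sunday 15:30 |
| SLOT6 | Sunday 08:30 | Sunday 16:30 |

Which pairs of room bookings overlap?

SLOT3 & SLOT4, SLOT5 & SLOT6

Two intervals overlap when each starts before the other ends.
Sorted by start: SLOT1, SLOT2, SLOT3, SLOT4, SLOT5, SLOT6.
SLOT2 starts after SLOT1 ends, so SLOT1 has no further overlaps.
SLOT3 starts after SLOT2 ends, so SLOT2 has no further overlaps.
SLOT4 starts before SLOT3 ends → SLOT3 and SLOT4 overlap.
SLOT5 starts after SLOT3 ends, so SLOT3 has no further overlaps.
SLOT5 starts after SLOT4 ends, so SLOT4 has no further overlaps.
SLOT6 starts before SLOT5 ends → SLOT5 and SLOT6 overlap.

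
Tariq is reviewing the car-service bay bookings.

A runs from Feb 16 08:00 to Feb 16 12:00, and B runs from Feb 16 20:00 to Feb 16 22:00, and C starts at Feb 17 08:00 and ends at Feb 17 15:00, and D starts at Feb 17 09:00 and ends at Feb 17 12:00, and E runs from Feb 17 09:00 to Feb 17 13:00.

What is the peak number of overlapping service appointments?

3

Walk through starts and ends in time order (an end at T is processed before a start at T):
Feb 16 08:00 start A → 1
Feb 16 12:00 end A → 0
Feb 16 20:00 start B → 1
Feb 16 22:00 end B → 0
Feb 17 08:00 start C → 1
Feb 17 09:00 start D → 2
Feb 17 09:00 start E → 3
Feb 17 12:00 end D → 2
Feb 17 13:00 end E → 1
Feb 17 15:00 end C → 0
Peak is 3, at Feb 17 09:00 (C, D, E).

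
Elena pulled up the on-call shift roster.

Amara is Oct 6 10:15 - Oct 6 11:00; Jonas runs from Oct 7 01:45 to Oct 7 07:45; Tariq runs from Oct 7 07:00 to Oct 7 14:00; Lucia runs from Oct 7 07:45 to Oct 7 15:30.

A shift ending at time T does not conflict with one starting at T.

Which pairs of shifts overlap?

Two intervals overlap when each starts before the other ends.
Sorted by start: Amara, Jonas, Tariq, Lucia.
Jonas starts after Amara ends — done with Amara.
Tariq starts before Jonas ends → Jonas and Tariq overlap.
Lucia starts exactly when Jonas ends (back-to-back, no overlap).
Lucia starts before Tariq ends → Tariq and Lucia overlap.

Jonas & Tariq, Lucia & Tariq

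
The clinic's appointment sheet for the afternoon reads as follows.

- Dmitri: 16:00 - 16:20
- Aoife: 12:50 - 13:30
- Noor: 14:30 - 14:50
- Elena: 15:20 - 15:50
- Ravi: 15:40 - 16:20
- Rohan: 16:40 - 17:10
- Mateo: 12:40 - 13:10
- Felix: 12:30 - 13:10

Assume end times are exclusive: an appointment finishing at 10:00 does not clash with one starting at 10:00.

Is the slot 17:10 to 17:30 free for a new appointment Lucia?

Felix: ends 13:10 at or before Lucia starts 17:10 → clear.
Mateo: ends 13:10 at or before Lucia starts 17:10 → clear.
Aoife: ends 13:30 at or before Lucia starts 17:10 → clear.
Noor: ends 14:50 at or before Lucia starts 17:10 → clear.
Elena: ends 15:50 at or before Lucia starts 17:10 → clear.
Ravi: ends 16:20 at or before Lucia starts 17:10 → clear.
Dmitri: ends 16:20 at or before Lucia starts 17:10 → clear.
Rohan: ends 17:10 at or before Lucia starts 17:10 → clear.

Yes — the slot is free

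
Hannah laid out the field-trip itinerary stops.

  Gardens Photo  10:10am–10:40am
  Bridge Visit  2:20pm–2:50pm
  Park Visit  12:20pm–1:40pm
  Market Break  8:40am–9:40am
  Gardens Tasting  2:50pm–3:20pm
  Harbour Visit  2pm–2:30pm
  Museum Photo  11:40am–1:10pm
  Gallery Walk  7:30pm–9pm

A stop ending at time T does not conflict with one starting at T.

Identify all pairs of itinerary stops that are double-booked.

Sorted by start: Market Break, Gardens Photo, Museum Photo, Park Visit, Harbour Visit, Bridge Visit, Gardens Tasting, Gallery Walk.
Gardens Photo starts after Market Break ends; Market Break is clear from here.
Museum Photo starts after Gardens Photo ends; Gardens Photo is clear from here.
Park Visit starts before Museum Photo ends → Museum Photo and Park Visit overlap.
Harbour Visit starts after Museum Photo ends; Museum Photo is clear from here.
Harbour Visit starts after Park Visit ends; Park Visit is clear from here.
Bridge Visit starts before Harbour Visit ends → Harbour Visit and Bridge Visit overlap.
Gardens Tasting starts after Harbour Visit ends; Harbour Visit is clear from here.
Gardens Tasting starts exactly when Bridge Visit ends (back-to-back, no overlap); Bridge Visit is clear from here.
Gallery Walk starts after Gardens Tasting ends.

Bridge Visit & Harbour Visit, Museum Photo & Park Visit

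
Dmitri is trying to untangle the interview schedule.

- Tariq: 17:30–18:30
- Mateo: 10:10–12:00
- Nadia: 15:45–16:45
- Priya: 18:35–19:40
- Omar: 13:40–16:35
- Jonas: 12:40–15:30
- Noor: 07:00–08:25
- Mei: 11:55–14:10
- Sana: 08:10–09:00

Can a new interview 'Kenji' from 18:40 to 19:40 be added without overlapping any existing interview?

No — it overlaps Priya

Noor: ends 08:25 at or before Kenji starts 18:40 → clear.
Sana: ends 09:00 at or before Kenji starts 18:40 → clear.
Mateo: ends 12:00 at or before Kenji starts 18:40 → clear.
Mei: ends 14:10 at or before Kenji starts 18:40 → clear.
Jonas: ends 15:30 at or before Kenji starts 18:40 → clear.
Omar: ends 16:35 at or before Kenji starts 18:40 → clear.
Nadia: ends 16:45 at or before Kenji starts 18:40 → clear.
Tariq: ends 18:30 at or before Kenji starts 18:40 → clear.
Priya: starts 18:35 before Kenji ends 19:40, and ends 19:40 after Kenji starts 18:40 → overlap.
Kenji overlaps Priya.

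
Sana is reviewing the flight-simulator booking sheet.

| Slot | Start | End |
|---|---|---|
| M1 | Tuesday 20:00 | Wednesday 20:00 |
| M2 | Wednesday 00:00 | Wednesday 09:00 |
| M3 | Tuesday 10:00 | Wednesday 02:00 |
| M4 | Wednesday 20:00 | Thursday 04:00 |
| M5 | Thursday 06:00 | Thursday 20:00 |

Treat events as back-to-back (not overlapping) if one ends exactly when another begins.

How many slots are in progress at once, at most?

Walk through starts and ends in time order (an end at T is processed before a start at T):
Tuesday 10:00 start M3 → 1
Tuesday 20:00 start M1 → 2
Wednesday 00:00 start M2 → 3
Wednesday 02:00 end M3 → 2
Wednesday 09:00 end M2 → 1
Wednesday 20:00 end M1 → 0
Wednesday 20:00 start M4 → 1
Thursday 04:00 end M4 → 0
Thursday 06:00 start M5 → 1
Thursday 20:00 end M5 → 0
Peak is 3, at Wednesday 00:00 (M1, M2, M3).

3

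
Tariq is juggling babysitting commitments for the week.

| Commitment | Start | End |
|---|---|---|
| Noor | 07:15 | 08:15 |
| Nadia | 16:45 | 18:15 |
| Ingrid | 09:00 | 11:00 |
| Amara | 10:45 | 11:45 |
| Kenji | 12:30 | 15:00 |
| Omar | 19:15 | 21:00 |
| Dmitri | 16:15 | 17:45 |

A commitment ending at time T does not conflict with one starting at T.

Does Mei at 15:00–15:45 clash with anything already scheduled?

No — it doesn't clash with anything

Noor: ends 08:15 at or before Mei starts 15:00 → clear.
Ingrid: ends 11:00 at or before Mei starts 15:00 → clear.
Amara: ends 11:45 at or before Mei starts 15:00 → clear.
Kenji: ends 15:00 at or before Mei starts 15:00 → clear.
Dmitri: starts 16:15 at or after Mei ends 15:45 → clear.
Nadia: starts 16:45 at or after Mei ends 15:45 → clear.
Omar: starts 19:15 at or after Mei ends 15:45 → clear.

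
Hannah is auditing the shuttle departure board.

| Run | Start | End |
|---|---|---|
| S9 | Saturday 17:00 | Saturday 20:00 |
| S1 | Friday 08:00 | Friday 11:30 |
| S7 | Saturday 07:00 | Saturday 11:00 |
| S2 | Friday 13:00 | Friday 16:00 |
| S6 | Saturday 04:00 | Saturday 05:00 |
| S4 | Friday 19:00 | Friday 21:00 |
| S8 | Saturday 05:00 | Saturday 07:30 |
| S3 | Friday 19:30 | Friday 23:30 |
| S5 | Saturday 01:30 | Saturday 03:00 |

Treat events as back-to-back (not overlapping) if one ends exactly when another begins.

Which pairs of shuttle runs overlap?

S3 & S4, S7 & S8

Two intervals overlap when each starts before the other ends.
Sorted by start: S1, S2, S4, S3, S5, S6, S8, S7, S9.
S2 starts after S1 ends; S1 is clear from here.
S4 starts after S2 ends; S2 is clear from here.
S3 starts before S4 ends → S4 and S3 overlap.
S5 starts after S4 ends; S4 is clear from here.
S5 starts after S3 ends; S3 is clear from here.
S6 starts after S5 ends; S5 is clear from here.
S8 starts exactly when S6 ends (back-to-back, no overlap); S6 is clear from here.
S7 starts before S8 ends → S8 and S7 overlap.
S9 starts after S8 ends.
S9 starts after S7 ends.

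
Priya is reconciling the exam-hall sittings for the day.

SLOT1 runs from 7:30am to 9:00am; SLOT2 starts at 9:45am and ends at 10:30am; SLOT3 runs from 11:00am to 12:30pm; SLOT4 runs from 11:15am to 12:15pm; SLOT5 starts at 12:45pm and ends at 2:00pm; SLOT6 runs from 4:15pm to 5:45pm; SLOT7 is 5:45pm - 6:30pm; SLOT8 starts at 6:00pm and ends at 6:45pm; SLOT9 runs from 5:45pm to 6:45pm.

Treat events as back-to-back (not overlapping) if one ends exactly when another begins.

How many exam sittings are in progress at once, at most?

3

Sweep the timeline, counting +1 at each start and −1 at each end (ends before starts at a tie):
7:30am start SLOT1 → 1
9:00am end SLOT1 → 0
9:45am start SLOT2 → 1
10:30am end SLOT2 → 0
11:00am start SLOT3 → 1
11:15am start SLOT4 → 2
12:15pm end SLOT4 → 1
12:30pm end SLOT3 → 0
12:45pm start SLOT5 → 1
2:00pm end SLOT5 → 0
4:15pm start SLOT6 → 1
5:45pm end SLOT6 → 0
5:45pm start SLOT7 → 1
5:45pm start SLOT9 → 2
6:00pm start SLOT8 → 3
6:30pm end SLOT7 → 2
6:45pm end SLOT8 → 1
6:45pm end SLOT9 → 0
Peak is 3, at 6:00pm (SLOT7, SLOT8, SLOT9).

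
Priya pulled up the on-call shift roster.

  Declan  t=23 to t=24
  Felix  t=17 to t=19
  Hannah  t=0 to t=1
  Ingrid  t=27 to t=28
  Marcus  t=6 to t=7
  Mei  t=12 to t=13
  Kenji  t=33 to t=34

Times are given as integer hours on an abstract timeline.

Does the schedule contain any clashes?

No

Sorted by start: Hannah, Marcus, Mei, Felix, Declan, Ingrid, Kenji.
Marcus starts after Hannah ends, so Hannah has no further overlaps.
Mei starts after Marcus ends, so Marcus has no further overlaps.
Felix starts after Mei ends, so Mei has no further overlaps.
Declan starts after Felix ends, so Felix has no further overlaps.
Ingrid starts after Declan ends, so Declan has no further overlaps.
Kenji starts after Ingrid ends.
Every pair is clear; the schedule has no overlaps.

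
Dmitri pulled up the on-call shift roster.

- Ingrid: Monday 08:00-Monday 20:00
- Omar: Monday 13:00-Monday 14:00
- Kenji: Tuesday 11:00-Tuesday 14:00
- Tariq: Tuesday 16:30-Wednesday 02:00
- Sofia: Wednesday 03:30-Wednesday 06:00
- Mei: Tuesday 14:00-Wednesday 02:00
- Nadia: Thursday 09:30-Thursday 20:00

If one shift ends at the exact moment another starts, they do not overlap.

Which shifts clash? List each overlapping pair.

Ingrid & Omar, Mei & Tariq

Sorted by start: Ingrid, Omar, Kenji, Mei, Tariq, Sofia, Nadia.
Omar starts before Ingrid ends → Ingrid and Omar overlap.
Kenji starts after Ingrid ends; Ingrid is clear from here.
Kenji starts after Omar ends; Omar is clear from here.
Mei starts exactly when Kenji ends (back-to-back, no overlap); Kenji is clear from here.
Tariq starts before Mei ends → Mei and Tariq overlap.
Sofia starts after Mei ends; Mei is clear from here.
Sofia starts after Tariq ends; Tariq is clear from here.
Nadia starts after Sofia ends.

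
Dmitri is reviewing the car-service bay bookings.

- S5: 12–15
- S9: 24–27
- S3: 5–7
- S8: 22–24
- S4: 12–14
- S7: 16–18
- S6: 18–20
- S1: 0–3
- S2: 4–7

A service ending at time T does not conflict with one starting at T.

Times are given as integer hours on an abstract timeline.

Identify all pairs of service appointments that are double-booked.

S2 & S3, S4 & S5

Two intervals overlap when each starts before the other ends.
Sorted by start: S1, S2, S3, S4, S5, S7, S6, S8, S9.
S2 starts after S1 ends, so nothing later overlaps S1 either.
S3 starts before S2 ends → S2 and S3 overlap.
S4 starts after S2 ends, so nothing later overlaps S2 either.
S4 starts after S3 ends, so nothing later overlaps S3 either.
S5 starts before S4 ends → S4 and S5 overlap.
S7 starts after S4 ends, so nothing later overlaps S4 either.
S7 starts after S5 ends, so nothing later overlaps S5 either.
S6 starts exactly when S7 ends (back-to-back, no overlap), so nothing later overlaps S7 either.
S8 starts after S6 ends, so nothing later overlaps S6 either.
S9 starts exactly when S8 ends (back-to-back, no overlap).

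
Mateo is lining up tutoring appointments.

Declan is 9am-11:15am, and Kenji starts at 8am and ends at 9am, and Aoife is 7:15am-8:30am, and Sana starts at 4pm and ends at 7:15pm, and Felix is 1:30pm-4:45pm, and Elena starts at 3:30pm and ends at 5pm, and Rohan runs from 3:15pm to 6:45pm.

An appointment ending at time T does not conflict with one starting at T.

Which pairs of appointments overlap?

Aoife & Kenji, Elena & Felix, Elena & Rohan, Elena & Sana, Felix & Rohan, Felix & Sana, Rohan & Sana

Two intervals overlap when each starts before the other ends.
Sorted by start: Aoife, Kenji, Declan, Felix, Rohan, Elena, Sana.
Kenji starts before Aoife ends → Aoife and Kenji overlap.
Declan starts after Aoife ends, so nothing later overlaps Aoife either.
Declan starts exactly when Kenji ends (back-to-back, no overlap), so nothing later overlaps Kenji either.
Felix starts after Declan ends, so nothing later overlaps Declan either.
Rohan starts before Felix ends → Felix and Rohan overlap.
Elena starts before Felix ends → Felix and Elena overlap.
Sana starts before Felix ends → Felix and Sana overlap.
Elena starts before Rohan ends → Rohan and Elena overlap.
Sana starts before Rohan ends → Rohan and Sana overlap.
Sana starts before Elena ends → Elena and Sana overlap.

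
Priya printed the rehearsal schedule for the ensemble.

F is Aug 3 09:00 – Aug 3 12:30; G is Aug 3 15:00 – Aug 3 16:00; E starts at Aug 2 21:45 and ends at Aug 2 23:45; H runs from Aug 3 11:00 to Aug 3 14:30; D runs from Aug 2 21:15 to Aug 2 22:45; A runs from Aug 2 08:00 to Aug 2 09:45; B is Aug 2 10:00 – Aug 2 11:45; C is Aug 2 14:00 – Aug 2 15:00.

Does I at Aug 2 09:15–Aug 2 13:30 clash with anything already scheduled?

A: starts Aug 2 08:00 before I ends Aug 2 13:30, and ends Aug 2 09:45 after I starts Aug 2 09:15 → overlap.
B: starts Aug 2 10:00 before I ends Aug 2 13:30, and ends Aug 2 11:45 after I starts Aug 2 09:15 → overlap.
C: starts Aug 2 14:00 at or after I ends Aug 2 13:30 → clear.
D: starts Aug 2 21:15 at or after I ends Aug 2 13:30 → clear.
E: starts Aug 2 21:45 at or after I ends Aug 2 13:30 → clear.
F: starts Aug 3 09:00 at or after I ends Aug 2 13:30 → clear.
H: starts Aug 3 11:00 at or after I ends Aug 2 13:30 → clear.
G: starts Aug 3 15:00 at or after I ends Aug 2 13:30 → clear.
I overlaps A, B.

Yes — it overlaps A, B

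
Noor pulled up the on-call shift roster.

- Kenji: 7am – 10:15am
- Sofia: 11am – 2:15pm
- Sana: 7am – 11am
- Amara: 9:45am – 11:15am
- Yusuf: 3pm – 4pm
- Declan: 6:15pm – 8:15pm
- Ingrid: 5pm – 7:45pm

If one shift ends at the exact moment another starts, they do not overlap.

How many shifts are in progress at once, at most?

Sort all start/end points and keep a running count:
7am start Kenji → 1
7am start Sana → 2
9:45am start Amara → 3
10:15am end Kenji → 2
11am end Sana → 1
11am start Sofia → 2
11:15am end Amara → 1
2:15pm end Sofia → 0
3pm start Yusuf → 1
4pm end Yusuf → 0
5pm start Ingrid → 1
6:15pm start Declan → 2
7:45pm end Ingrid → 1
8:15pm end Declan → 0
Peak is 3, at 9:45am (Amara, Kenji, Sana).

3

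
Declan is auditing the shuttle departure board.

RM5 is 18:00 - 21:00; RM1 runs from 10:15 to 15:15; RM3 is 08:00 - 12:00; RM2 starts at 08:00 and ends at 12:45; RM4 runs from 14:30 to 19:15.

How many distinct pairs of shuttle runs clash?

Check each pair: they overlap iff neither finishes before the other starts.
Sorted by start: RM2, RM3, RM1, RM4, RM5.
RM3 starts before RM2 ends → RM2 and RM3 overlap.
RM1 starts before RM2 ends → RM2 and RM1 overlap.
RM4 starts after RM2 ends, so nothing later overlaps RM2 either.
RM1 starts before RM3 ends → RM3 and RM1 overlap.
RM4 starts after RM3 ends, so nothing later overlaps RM3 either.
RM4 starts before RM1 ends → RM1 and RM4 overlap.
RM5 starts after RM1 ends.
RM5 starts before RM4 ends → RM4 and RM5 overlap.
Overlapping pairs: RM1 & RM2, RM1 & RM3, RM1 & RM4, RM2 & RM3, RM4 & RM5 — 5 in total.

5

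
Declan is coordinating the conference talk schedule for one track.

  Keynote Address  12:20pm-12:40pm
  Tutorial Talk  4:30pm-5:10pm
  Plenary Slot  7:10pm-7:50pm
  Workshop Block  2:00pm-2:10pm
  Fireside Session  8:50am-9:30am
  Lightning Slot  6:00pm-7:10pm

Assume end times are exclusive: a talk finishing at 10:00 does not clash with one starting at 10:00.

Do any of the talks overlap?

Sorted by start: Fireside Session, Keynote Address, Workshop Block, Tutorial Talk, Lightning Slot, Plenary Slot.
Keynote Address starts after Fireside Session ends, so nothing later overlaps Fireside Session either.
Workshop Block starts after Keynote Address ends, so nothing later overlaps Keynote Address either.
Tutorial Talk starts after Workshop Block ends, so nothing later overlaps Workshop Block either.
Lightning Slot starts after Tutorial Talk ends, so nothing later overlaps Tutorial Talk either.
Plenary Slot starts exactly when Lightning Slot ends (back-to-back, no overlap).
Every pair is clear; the schedule has no overlaps.

No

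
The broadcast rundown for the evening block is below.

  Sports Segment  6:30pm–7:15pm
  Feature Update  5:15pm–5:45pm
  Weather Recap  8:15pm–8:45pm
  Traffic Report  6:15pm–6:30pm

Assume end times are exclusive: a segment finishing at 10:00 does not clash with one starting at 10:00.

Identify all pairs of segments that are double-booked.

no overlapping pairs

Two intervals overlap when each starts before the other ends.
Sorted by start: Feature Update, Traffic Report, Sports Segment, Weather Recap.
Traffic Report starts after Feature Update ends, so nothing later overlaps Feature Update either.
Sports Segment starts exactly when Traffic Report ends (back-to-back, no overlap), so nothing later overlaps Traffic Report either.
Weather Recap starts after Sports Segment ends.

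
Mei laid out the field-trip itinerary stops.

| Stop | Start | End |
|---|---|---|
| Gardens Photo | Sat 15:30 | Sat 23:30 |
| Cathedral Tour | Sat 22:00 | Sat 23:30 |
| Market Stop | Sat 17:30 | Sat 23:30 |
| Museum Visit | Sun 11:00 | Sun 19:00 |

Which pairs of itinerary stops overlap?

Cathedral Tour & Gardens Photo, Cathedral Tour & Market Stop, Gardens Photo & Market Stop

Sorted by start: Gardens Photo, Market Stop, Cathedral Tour, Museum Visit.
Market Stop starts before Gardens Photo ends → Gardens Photo and Market Stop overlap.
Cathedral Tour starts before Gardens Photo ends → Gardens Photo and Cathedral Tour overlap.
Museum Visit starts after Gardens Photo ends.
Cathedral Tour starts before Market Stop ends → Market Stop and Cathedral Tour overlap.
Museum Visit starts after Market Stop ends.
Museum Visit starts after Cathedral Tour ends.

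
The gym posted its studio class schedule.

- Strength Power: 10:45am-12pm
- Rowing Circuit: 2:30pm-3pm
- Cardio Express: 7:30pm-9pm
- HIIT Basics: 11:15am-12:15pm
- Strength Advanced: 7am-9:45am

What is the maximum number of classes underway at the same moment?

Walk through starts and ends in time order (an end at T is processed before a start at T):
7am start Strength Advanced → 1
9:45am end Strength Advanced → 0
10:45am start Strength Power → 1
11:15am start HIIT Basics → 2
12pm end Strength Power → 1
12:15pm end HIIT Basics → 0
2:30pm start Rowing Circuit → 1
3pm end Rowing Circuit → 0
7:30pm start Cardio Express → 1
9pm end Cardio Express → 0
Peak is 2, at 11:15am (HIIT Basics, Strength Power).

2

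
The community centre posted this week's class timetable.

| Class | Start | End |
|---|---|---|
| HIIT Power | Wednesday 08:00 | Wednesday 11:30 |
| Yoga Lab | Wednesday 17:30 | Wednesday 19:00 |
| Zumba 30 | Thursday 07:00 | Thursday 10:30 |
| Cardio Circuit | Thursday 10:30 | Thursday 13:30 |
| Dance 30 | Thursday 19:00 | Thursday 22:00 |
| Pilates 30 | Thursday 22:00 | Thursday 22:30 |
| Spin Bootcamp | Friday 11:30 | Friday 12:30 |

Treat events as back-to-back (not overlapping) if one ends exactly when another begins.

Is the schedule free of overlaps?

Two intervals overlap when each starts before the other ends.
Sorted by start: HIIT Power, Yoga Lab, Zumba 30, Cardio Circuit, Dance 30, Pilates 30, Spin Bootcamp.
Yoga Lab starts after HIIT Power ends — done with HIIT Power.
Zumba 30 starts after Yoga Lab ends — done with Yoga Lab.
Cardio Circuit starts exactly when Zumba 30 ends (back-to-back, no overlap) — done with Zumba 30.
Dance 30 starts after Cardio Circuit ends — done with Cardio Circuit.
Pilates 30 starts exactly when Dance 30 ends (back-to-back, no overlap) — done with Dance 30.
Spin Bootcamp starts after Pilates 30 ends.
Every pair is clear; the schedule has no overlaps.

Yes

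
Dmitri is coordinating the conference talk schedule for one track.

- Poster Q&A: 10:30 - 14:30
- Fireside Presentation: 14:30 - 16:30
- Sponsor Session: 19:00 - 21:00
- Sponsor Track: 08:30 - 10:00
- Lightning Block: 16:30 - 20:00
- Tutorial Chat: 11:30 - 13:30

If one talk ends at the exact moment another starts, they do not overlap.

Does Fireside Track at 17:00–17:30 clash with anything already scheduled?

Sponsor Track: ends 10:00 at or before Fireside Track starts 17:00 → clear.
Poster Q&A: ends 14:30 at or before Fireside Track starts 17:00 → clear.
Tutorial Chat: ends 13:30 at or before Fireside Track starts 17:00 → clear.
Fireside Presentation: ends 16:30 at or before Fireside Track starts 17:00 → clear.
Lightning Block: starts 16:30 before Fireside Track ends 17:30, and ends 20:00 after Fireside Track starts 17:00 → overlap.
Sponsor Session: starts 19:00 at or after Fireside Track ends 17:30 → clear.
Fireside Track overlaps Lightning Block.

Yes — it overlaps Lightning Block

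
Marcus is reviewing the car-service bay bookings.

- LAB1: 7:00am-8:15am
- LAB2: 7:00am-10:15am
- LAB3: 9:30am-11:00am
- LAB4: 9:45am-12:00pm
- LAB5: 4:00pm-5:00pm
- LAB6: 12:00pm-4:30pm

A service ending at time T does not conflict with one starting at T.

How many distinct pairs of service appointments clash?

5

Sorted by start: LAB1, LAB2, LAB3, LAB4, LAB6, LAB5.
LAB2 starts before LAB1 ends → LAB1 and LAB2 overlap.
LAB3 starts after LAB1 ends, so LAB1 has no further overlaps.
LAB3 starts before LAB2 ends → LAB2 and LAB3 overlap.
LAB4 starts before LAB2 ends → LAB2 and LAB4 overlap.
LAB6 starts after LAB2 ends, so LAB2 has no further overlaps.
LAB4 starts before LAB3 ends → LAB3 and LAB4 overlap.
LAB6 starts after LAB3 ends, so LAB3 has no further overlaps.
LAB6 starts exactly when LAB4 ends (back-to-back, no overlap), so LAB4 has no further overlaps.
LAB5 starts before LAB6 ends → LAB6 and LAB5 overlap.
Overlapping pairs: LAB1 & LAB2, LAB2 & LAB3, LAB2 & LAB4, LAB3 & LAB4, LAB5 & LAB6 — 5 in total.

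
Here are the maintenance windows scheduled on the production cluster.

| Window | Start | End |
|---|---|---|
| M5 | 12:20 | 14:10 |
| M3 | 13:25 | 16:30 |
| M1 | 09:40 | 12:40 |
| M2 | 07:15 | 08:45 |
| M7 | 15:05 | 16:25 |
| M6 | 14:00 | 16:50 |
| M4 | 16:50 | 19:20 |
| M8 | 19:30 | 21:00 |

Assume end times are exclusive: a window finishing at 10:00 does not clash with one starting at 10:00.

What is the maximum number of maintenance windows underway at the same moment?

Sweep the timeline, counting +1 at each start and −1 at each end (ends before starts at a tie):
07:15 start M2 → 1
08:45 end M2 → 0
09:40 start M1 → 1
12:20 start M5 → 2
12:40 end M1 → 1
13:25 start M3 → 2
14:00 start M6 → 3
14:10 end M5 → 2
15:05 start M7 → 3
16:25 end M7 → 2
16:30 end M3 → 1
16:50 end M6 → 0
16:50 start M4 → 1
19:20 end M4 → 0
19:30 start M8 → 1
21:00 end M8 → 0
Peak is 3, at 14:00 (M3, M5, M6).

3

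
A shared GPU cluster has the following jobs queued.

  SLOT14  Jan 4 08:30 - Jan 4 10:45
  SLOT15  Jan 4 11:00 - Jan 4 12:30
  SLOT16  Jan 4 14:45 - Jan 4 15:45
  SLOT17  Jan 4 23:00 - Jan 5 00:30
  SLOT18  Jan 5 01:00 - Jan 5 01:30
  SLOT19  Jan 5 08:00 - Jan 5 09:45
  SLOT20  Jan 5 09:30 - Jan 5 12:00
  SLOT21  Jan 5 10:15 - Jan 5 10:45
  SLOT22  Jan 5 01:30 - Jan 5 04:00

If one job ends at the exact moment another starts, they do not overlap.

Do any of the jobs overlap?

Yes

Sorted by start: SLOT14, SLOT15, SLOT16, SLOT17, SLOT18, SLOT22, SLOT19, SLOT20, SLOT21.
SLOT15 starts after SLOT14 ends; SLOT14 is clear from here.
SLOT16 starts after SLOT15 ends; SLOT15 is clear from here.
SLOT17 starts after SLOT16 ends; SLOT16 is clear from here.
SLOT18 starts after SLOT17 ends; SLOT17 is clear from here.
SLOT22 starts exactly when SLOT18 ends (back-to-back, no overlap); SLOT18 is clear from here.
SLOT19 starts after SLOT22 ends; SLOT22 is clear from here.
SLOT20 starts before SLOT19 ends → SLOT19 and SLOT20 overlap.
That's a conflict, so the schedule is not conflict-free.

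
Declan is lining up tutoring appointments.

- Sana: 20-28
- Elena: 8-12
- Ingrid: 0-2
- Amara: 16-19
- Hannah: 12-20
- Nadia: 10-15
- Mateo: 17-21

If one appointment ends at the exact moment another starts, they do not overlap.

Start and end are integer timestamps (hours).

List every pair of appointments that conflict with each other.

Sorted by start: Ingrid, Elena, Nadia, Hannah, Amara, Mateo, Sana.
Elena starts after Ingrid ends, so nothing later overlaps Ingrid either.
Nadia starts before Elena ends → Elena and Nadia overlap.
Hannah starts exactly when Elena ends (back-to-back, no overlap), so nothing later overlaps Elena either.
Hannah starts before Nadia ends → Nadia and Hannah overlap.
Amara starts after Nadia ends, so nothing later overlaps Nadia either.
Amara starts before Hannah ends → Hannah and Amara overlap.
Mateo starts before Hannah ends → Hannah and Mateo overlap.
Sana starts exactly when Hannah ends (back-to-back, no overlap).
Mateo starts before Amara ends → Amara and Mateo overlap.
Sana starts after Amara ends.
Sana starts before Mateo ends → Mateo and Sana overlap.

Amara & Hannah, Amara & Mateo, Elena & Nadia, Hannah & Mateo, Hannah & Nadia, Mateo & Sana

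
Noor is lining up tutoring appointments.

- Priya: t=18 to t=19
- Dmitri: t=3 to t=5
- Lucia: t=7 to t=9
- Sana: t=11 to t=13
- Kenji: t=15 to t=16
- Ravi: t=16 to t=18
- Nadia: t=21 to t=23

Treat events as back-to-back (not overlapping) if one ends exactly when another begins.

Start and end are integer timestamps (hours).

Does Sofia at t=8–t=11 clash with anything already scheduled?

Dmitri: ends t=5 at or before Sofia starts t=8 → clear.
Lucia: starts t=7 before Sofia ends t=11, and ends t=9 after Sofia starts t=8 → overlap.
Sana: starts t=11 at or after Sofia ends t=11 → clear.
Kenji: starts t=15 at or after Sofia ends t=11 → clear.
Ravi: starts t=16 at or after Sofia ends t=11 → clear.
Priya: starts t=18 at or after Sofia ends t=11 → clear.
Nadia: starts t=21 at or after Sofia ends t=11 → clear.
Sofia overlaps Lucia.

Yes — it overlaps Lucia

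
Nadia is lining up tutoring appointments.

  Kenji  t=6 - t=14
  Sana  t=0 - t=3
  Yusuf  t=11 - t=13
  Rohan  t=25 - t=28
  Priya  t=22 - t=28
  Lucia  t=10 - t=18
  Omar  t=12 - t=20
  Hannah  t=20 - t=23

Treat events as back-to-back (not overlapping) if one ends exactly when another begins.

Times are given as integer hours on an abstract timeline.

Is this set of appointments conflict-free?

Check each pair: they overlap iff neither finishes before the other starts.
Sorted by start: Sana, Kenji, Lucia, Yusuf, Omar, Hannah, Priya, Rohan.
Kenji starts after Sana ends, so Sana has no further overlaps.
Lucia starts before Kenji ends → Kenji and Lucia overlap.
That's a conflict, so the schedule is not conflict-free.

No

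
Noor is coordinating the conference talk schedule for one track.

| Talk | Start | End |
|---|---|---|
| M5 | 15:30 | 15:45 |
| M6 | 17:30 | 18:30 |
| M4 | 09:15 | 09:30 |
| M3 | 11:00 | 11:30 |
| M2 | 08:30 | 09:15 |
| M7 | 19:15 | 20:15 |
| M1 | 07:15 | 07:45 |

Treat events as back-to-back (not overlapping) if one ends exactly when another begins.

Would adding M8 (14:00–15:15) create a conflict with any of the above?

M1: ends 07:45 at or before M8 starts 14:00 → clear.
M2: ends 09:15 at or before M8 starts 14:00 → clear.
M4: ends 09:30 at or before M8 starts 14:00 → clear.
M3: ends 11:30 at or before M8 starts 14:00 → clear.
M5: starts 15:30 at or after M8 ends 15:15 → clear.
M6: starts 17:30 at or after M8 ends 15:15 → clear.
M7: starts 19:15 at or after M8 ends 15:15 → clear.

No — it doesn't clash with anything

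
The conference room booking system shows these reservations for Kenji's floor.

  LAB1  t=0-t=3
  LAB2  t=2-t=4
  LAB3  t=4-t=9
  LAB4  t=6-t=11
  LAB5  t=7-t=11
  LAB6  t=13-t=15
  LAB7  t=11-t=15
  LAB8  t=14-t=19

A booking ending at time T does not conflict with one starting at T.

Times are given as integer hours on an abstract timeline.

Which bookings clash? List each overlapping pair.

LAB1 & LAB2, LAB3 & LAB4, LAB3 & LAB5, LAB4 & LAB5, LAB6 & LAB7, LAB6 & LAB8, LAB7 & LAB8

Check each pair: they overlap iff neither finishes before the other starts.
Sorted by start: LAB1, LAB2, LAB3, LAB4, LAB5, LAB7, LAB6, LAB8.
LAB2 starts before LAB1 ends → LAB1 and LAB2 overlap.
LAB3 starts after LAB1 ends — done with LAB1.
LAB3 starts exactly when LAB2 ends (back-to-back, no overlap) — done with LAB2.
LAB4 starts before LAB3 ends → LAB3 and LAB4 overlap.
LAB5 starts before LAB3 ends → LAB3 and LAB5 overlap.
LAB7 starts after LAB3 ends — done with LAB3.
LAB5 starts before LAB4 ends → LAB4 and LAB5 overlap.
LAB7 starts exactly when LAB4 ends (back-to-back, no overlap) — done with LAB4.
LAB7 starts exactly when LAB5 ends (back-to-back, no overlap) — done with LAB5.
LAB6 starts before LAB7 ends → LAB7 and LAB6 overlap.
LAB8 starts before LAB7 ends → LAB7 and LAB8 overlap.
LAB8 starts before LAB6 ends → LAB6 and LAB8 overlap.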